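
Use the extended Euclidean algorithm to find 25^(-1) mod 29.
Extended GCD: 25(7) + 29(-6) = 1. So 25^(-1) ≡ 7 ≡ 7 (mod 29). Verify: 25 × 7 = 175 ≡ 1 (mod 29)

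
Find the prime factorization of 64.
2^6

Divide by primes starting from smallest:
64 ÷ 2 = 32
32 ÷ 2 = 16
16 ÷ 2 = 8
8 ÷ 2 = 4
4 ÷ 2 = 2
2 ÷ 2 = 1

64 = 2^6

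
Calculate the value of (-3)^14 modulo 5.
Using Fermat: (-3)^{4} ≡ 1 (mod 5). 14 ≡ 2 (mod 4). So (-3)^{14} ≡ (-3)^{2} ≡ 4 (mod 5)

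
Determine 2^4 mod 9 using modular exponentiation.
4 = 4 (binary 100). Repeated squaring mod 9: 2^1 ≡ 2; 2^2 ≡ 2² = 4 ≡ 4; 2^4 ≡ 4² = 16 ≡ 7. So 2^4 ≡ 7 (mod 9).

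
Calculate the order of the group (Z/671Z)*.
600

Prime factorization: 671 = 11 × 61
Using the formula φ(n) = n × Π(1 - 1/p) for each prime factor p:
φ(671) = 671 × (1 - 1/11) × (1 - 1/61)
φ(671) = 600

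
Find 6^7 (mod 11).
7 = 4 + 2 + 1 (binary 111). Repeated squaring mod 11: 6^1 ≡ 6; 6^2 ≡ 6² = 36 ≡ 3; 6^4 ≡ 3² = 9 ≡ 9. Multiply: 6^7 = 6^4 × 6^2 × 6^1 ≡ 9 × 3 × 6 (mod 11): 9 × 3 = 27 ≡ 5; 5 × 6 = 30 ≡ 8. So 6^7 ≡ 8 (mod 11).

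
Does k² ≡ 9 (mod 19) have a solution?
By Euler's criterion: 9^{9} ≡ 1 (mod 19). Since this equals 1, 9 is a QR.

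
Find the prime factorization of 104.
2^3 × 13

Divide by primes starting from smallest:
104 ÷ 2 = 52
52 ÷ 2 = 26
26 ÷ 2 = 13
13 ÷ 13 = 1

104 = 2^3 × 13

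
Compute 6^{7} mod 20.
16

Using successive squaring:
Binary expansion of 7: 111
Powers of 6 mod 20 (each is the square of the previous):
  6^1 ≡ 6 (mod 20)
  6^2 ≡ 6² = 36 ≡ 16 (mod 20)
  6^4 ≡ 16² = 256 ≡ 16 (mod 20)
7 = 4 + 2 + 1, so 6^7 = 6^4 × 6^2 × 6^1 ≡ 16 × 16 × 6 (mod 20)
Multiplying step by step:
  16 × 16 = 256 ≡ 16 (mod 20)
  16 × 6 = 96 ≡ 16 (mod 20)
Result: 6^7 ≡ 16 (mod 20)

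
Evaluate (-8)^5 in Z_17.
(-8) ≡ 9 (mod 17). 5 = 4 + 1 (binary 101). Repeated squaring mod 17: 9^1 ≡ 9; 9^2 ≡ 9² = 81 ≡ 13; 9^4 ≡ 13² = 169 ≡ 16. Multiply: (-8)^5 ≡ 9^4 × 9^1 ≡ 16 × 9 (mod 17): 16 × 9 = 144 ≡ 8. So (-8)^5 ≡ 8 (mod 17).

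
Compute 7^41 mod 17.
Using Fermat: 7^{16} ≡ 1 (mod 17). 41 ≡ 9 (mod 16). So 7^{41} ≡ 7^{9} ≡ 10 (mod 17)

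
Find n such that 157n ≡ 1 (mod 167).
157^(-1) ≡ 50 (mod 167). Verification: 157 × 50 = 7850 ≡ 1 (mod 167)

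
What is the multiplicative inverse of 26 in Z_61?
54

Using Extended Euclidean Algorithm:
gcd(26, 61) = 1
Bezout coefficients: 26 × -7 + 61 × 3 = 1
So 26 × -7 ≡ 1 (mod 61)
The inverse is -7 mod 61 = 54
Verification: 26 × 54 = 1404 = 23 × 61 + 1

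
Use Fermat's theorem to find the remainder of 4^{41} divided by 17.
4

By Fermat's Little Theorem, a^(p-1) ≡ 1 (mod p) for prime p and gcd(a, p) = 1
Here p = 17, so 4^16 ≡ 1 (mod 17)
We can reduce the exponent: 41 mod 16 = 9
So 4^41 ≡ 4^9 (mod 17)
Computing: 4^9 mod 17 = 4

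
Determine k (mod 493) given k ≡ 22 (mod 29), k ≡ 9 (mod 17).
196

Using the Chinese Remainder Theorem:
M = product of moduli = 493
For equation 1: M_1 = 17, 17 ≡ 17 (mod 29), inverse of 17 mod 29 is 12 (check: 17 × 12 = 204 ≡ 1 (mod 29))
For equation 2: M_2 = 29, 29 ≡ 12 (mod 17), inverse of 29 mod 17 is 10 (check: 12 × 10 = 120 ≡ 1 (mod 17))
Combine: k ≡ Σ r_i×M_i×(M_i⁻¹ mod m_i) = 22×17×12 + 9×29×10 = 4488 + 2610 = 7098
7098 mod 493 = 196
k ≡ 196 (mod 493)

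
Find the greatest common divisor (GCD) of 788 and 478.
2

Using the Euclidean algorithm:
788 = 1 × 478 + 310
478 = 1 × 310 + 168
310 = 1 × 168 + 142
168 = 1 × 142 + 26
142 = 5 × 26 + 12
26 = 2 × 12 + 2
12 = 6 × 2 + 0

GCD(788, 478) = 2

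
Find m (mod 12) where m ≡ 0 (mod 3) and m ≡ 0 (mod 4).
M = 3 × 4 = 12. M₁ = 4, y₁ ≡ 1 (mod 3). M₂ = 3, y₂ ≡ 3 (mod 4). m = 0×4×1 + 0×3×3 ≡ 0 (mod 12)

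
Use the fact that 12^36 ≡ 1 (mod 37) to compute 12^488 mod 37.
By Fermat: 12^{36} ≡ 1 (mod 37). 488 ≡ 20 (mod 36). So 12^{488} ≡ 12^{20} ≡ 33 (mod 37)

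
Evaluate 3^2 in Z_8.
2 = 2 (binary 10). Repeated squaring mod 8: 3^1 ≡ 3; 3^2 ≡ 3² = 9 ≡ 1. So 3^2 ≡ 1 (mod 8).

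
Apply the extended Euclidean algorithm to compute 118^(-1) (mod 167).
Extended GCD: 118(-75) + 167(53) = 1. So 118^(-1) ≡ 92 ≡ 92 (mod 167). Verify: 118 × 92 = 10856 ≡ 1 (mod 167)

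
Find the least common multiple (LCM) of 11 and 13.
143

First find GCD(11, 13) using the Euclidean algorithm:
11 = 0 × 13 + 11
13 = 1 × 11 + 2
11 = 5 × 2 + 1
2 = 2 × 1 + 0
GCD(11, 13) = 1

LCM formula: LCM(a, b) = (a × b) / GCD(a, b)
LCM(11, 13) = (11 × 13) / 1
LCM(11, 13) = 143 / 1
LCM(11, 13) = 143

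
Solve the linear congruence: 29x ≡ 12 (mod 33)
30

Since gcd(29, 33) = 1 divides 12, a solution exists.
Multiply both sides by the inverse of 29 mod 33:
  29^(-1) mod 33 = 8
  x ≡ 8 × 12 ≡ 96 ≡ 30 (mod 33)
Verification: 29 × 30 = 870 = 26 × 33 + 12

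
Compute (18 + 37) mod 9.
1

(18 + 37) = 55
55 mod 9 = 1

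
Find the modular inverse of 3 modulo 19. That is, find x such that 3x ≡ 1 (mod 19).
13

Using Extended Euclidean Algorithm:
gcd(3, 19) = 1
Bezout coefficients: 3 × -6 + 19 × 1 = 1
So 3 × -6 ≡ 1 (mod 19)
The inverse is -6 mod 19 = 13
Verification: 3 × 13 = 39 = 2 × 19 + 1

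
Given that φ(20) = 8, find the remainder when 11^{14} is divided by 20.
By Euler: 11^{8} ≡ 1 (mod 20) since gcd(11, 20) = 1. 14 = 1×8 + 6. So 11^{14} ≡ 11^{6} ≡ 1 (mod 20)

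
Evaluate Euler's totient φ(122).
60

Prime factorization: 122 = 2 × 61
Using the formula φ(n) = n × Π(1 - 1/p) for each prime factor p:
φ(122) = 122 × (1 - 1/2) × (1 - 1/61)
φ(122) = 60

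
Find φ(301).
252

Prime factorization: 301 = 7 × 43
Using the formula φ(n) = n × Π(1 - 1/p) for each prime factor p:
φ(301) = 301 × (1 - 1/7) × (1 - 1/43)
φ(301) = 252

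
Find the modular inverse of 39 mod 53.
39^(-1) ≡ 34 (mod 53). Verification: 39 × 34 = 1326 ≡ 1 (mod 53)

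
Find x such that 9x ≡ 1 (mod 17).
9^(-1) ≡ 2 (mod 17). Verification: 9 × 2 = 18 ≡ 1 (mod 17)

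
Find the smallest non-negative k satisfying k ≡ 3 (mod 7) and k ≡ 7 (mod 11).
M = 7 × 11 = 77. M₁ = 11, y₁ ≡ 2 (mod 7). M₂ = 7, y₂ ≡ 8 (mod 11). k = 3×11×2 + 7×7×8 ≡ 73 (mod 77)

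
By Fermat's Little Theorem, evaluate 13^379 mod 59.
By Fermat: 13^{58} ≡ 1 (mod 59). 379 = 6×58 + 31. So 13^{379} ≡ 13^{31} ≡ 8 (mod 59)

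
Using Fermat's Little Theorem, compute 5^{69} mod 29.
6

By Fermat's Little Theorem, a^(p-1) ≡ 1 (mod p) for prime p and gcd(a, p) = 1
Here p = 29, so 5^28 ≡ 1 (mod 29)
We can reduce the exponent: 69 mod 28 = 13
So 5^69 ≡ 5^13 (mod 29)
Computing: 5^13 mod 29 = 6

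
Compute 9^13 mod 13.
Using Fermat: 9^{12} ≡ 1 (mod 13). 13 ≡ 1 (mod 12). So 9^{13} ≡ 9^{1} ≡ 9 (mod 13)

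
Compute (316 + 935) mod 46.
9

(316 + 935) = 1251
1251 mod 46 = 9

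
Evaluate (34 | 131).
(34/131) = 34^{65} mod 131 = 1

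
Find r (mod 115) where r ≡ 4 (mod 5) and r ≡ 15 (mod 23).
M = 5 × 23 = 115. M₁ = 23, y₁ ≡ 2 (mod 5). M₂ = 5, y₂ ≡ 14 (mod 23). r = 4×23×2 + 15×5×14 ≡ 84 (mod 115)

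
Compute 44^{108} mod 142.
16

Using successive squaring:
Binary expansion of 108: 1101100
Powers of 44 mod 142 (each is the square of the previous):
  44^1 ≡ 44 (mod 142)
  44^2 ≡ 44² = 1936 ≡ 90 (mod 142)
  44^4 ≡ 90² = 8100 ≡ 6 (mod 142)
  44^8 ≡ 6² = 36 ≡ 36 (mod 142)
  44^16 ≡ 36² = 1296 ≡ 18 (mod 142)
  44^32 ≡ 18² = 324 ≡ 40 (mod 142)
  44^64 ≡ 40² = 1600 ≡ 38 (mod 142)
108 = 64 + 32 + 8 + 4, so 44^108 = 44^64 × 44^32 × 44^8 × 44^4 ≡ 38 × 40 × 36 × 6 (mod 142)
Multiplying step by step:
  38 × 40 = 1520 ≡ 100 (mod 142)
  100 × 36 = 3600 ≡ 50 (mod 142)
  50 × 6 = 300 ≡ 16 (mod 142)
Result: 44^108 ≡ 16 (mod 142)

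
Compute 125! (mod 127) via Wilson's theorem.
(126)! = (125)! × (126) ≡ -1 (mod 127). So (125)! ≡ -1 × (126)^(-1) ≡ (-1)×(-1) = 1 (mod 127)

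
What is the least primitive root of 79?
3

A primitive root g modulo p has order p-1 = 78
Prime divisors of 78: [2, 3, 13]
g is a primitive root iff g^(78/q) ≢ 1 (mod 79) for each prime divisor q
Testing small values:
  g = 2: 2^39 ≡ 1, 2^26 ≡ 23, 2^6 ≡ 64 (mod 79) → 2^39 ≡ 1, not primitive root
  g = 3: 3^39 ≡ 78, 3^26 ≡ 23, 3^6 ≡ 18 (mod 79) → none is 1, primitive root!
The smallest primitive root is 3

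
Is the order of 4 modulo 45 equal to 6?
Yes, ord_45(4) = 6.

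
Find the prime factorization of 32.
2^5

Divide by primes starting from smallest:
32 ÷ 2 = 16
16 ÷ 2 = 8
8 ÷ 2 = 4
4 ÷ 2 = 2
2 ÷ 2 = 1

32 = 2^5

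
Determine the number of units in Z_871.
792

Prime factorization: 871 = 13 × 67
Using the formula φ(n) = n × Π(1 - 1/p) for each prime factor p:
φ(871) = 871 × (1 - 1/13) × (1 - 1/67)
φ(871) = 792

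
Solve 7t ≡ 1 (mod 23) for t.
10

Using Extended Euclidean Algorithm:
gcd(7, 23) = 1
Bezout coefficients: 7 × 10 + 23 × -3 = 1
So 7 × 10 ≡ 1 (mod 23)
The inverse is 10 mod 23 = 10
Verification: 7 × 10 = 70 = 3 × 23 + 1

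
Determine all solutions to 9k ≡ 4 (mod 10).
6

Since gcd(9, 10) = 1 divides 4, a solution exists.
Multiply both sides by the inverse of 9 mod 10:
  9^(-1) mod 10 = 9
  x ≡ 9 × 4 ≡ 36 ≡ 6 (mod 10)
Verification: 9 × 6 = 54 = 5 × 10 + 4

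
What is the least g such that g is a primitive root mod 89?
p - 1 = 88 has prime divisors 2, 11. h is a primitive root mod 89 iff h^(88/q) ≢ 1 (mod 89) for each such q.
h = 2: 2^44 ≡ 1, 2^8 ≡ 78 (mod 89); 2^44 ≡ 1, so not a primitive root.
h = 3: 3^44 ≡ 88, 3^8 ≡ 64 (mod 89); none is 1, so 3 has order 88 and is a primitive root.
The smallest primitive root mod 89 is g = 3.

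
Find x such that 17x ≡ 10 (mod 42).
8

Since gcd(17, 42) = 1 divides 10, a solution exists.
Multiply both sides by the inverse of 17 mod 42:
  17^(-1) mod 42 = 5
  x ≡ 5 × 10 ≡ 50 ≡ 8 (mod 42)
Verification: 17 × 8 = 136 = 3 × 42 + 10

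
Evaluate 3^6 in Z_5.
6 = 4 + 2 (binary 110). Repeated squaring mod 5: 3^1 ≡ 3; 3^2 ≡ 3² = 9 ≡ 4; 3^4 ≡ 4² = 16 ≡ 1. Multiply: 3^6 = 3^4 × 3^2 ≡ 1 × 4 (mod 5): 1 × 4 = 4 ≡ 4. So 3^6 ≡ 4 (mod 5).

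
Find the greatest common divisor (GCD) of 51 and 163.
1

Using the Euclidean algorithm:
51 = 0 × 163 + 51
163 = 3 × 51 + 10
51 = 5 × 10 + 1
10 = 10 × 1 + 0

GCD(51, 163) = 1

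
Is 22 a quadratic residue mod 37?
By Euler's criterion: 22^{18} ≡ 36 (mod 37). Since this equals -1 (≡ 36), 22 is not a QR.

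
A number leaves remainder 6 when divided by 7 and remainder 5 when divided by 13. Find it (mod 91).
M = 7 × 13 = 91. M₁ = 13, y₁ ≡ 6 (mod 7). M₂ = 7, y₂ ≡ 2 (mod 13). n = 6×13×6 + 5×7×2 ≡ 83 (mod 91)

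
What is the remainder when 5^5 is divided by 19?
5 = 4 + 1 (binary 101). Repeated squaring mod 19: 5^1 ≡ 5; 5^2 ≡ 5² = 25 ≡ 6; 5^4 ≡ 6² = 36 ≡ 17. Multiply: 5^5 = 5^4 × 5^1 ≡ 17 × 5 (mod 19): 17 × 5 = 85 ≡ 9. So 5^5 ≡ 9 (mod 19).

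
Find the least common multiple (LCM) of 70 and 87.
6090

First find GCD(70, 87) using the Euclidean algorithm:
70 = 0 × 87 + 70
87 = 1 × 70 + 17
70 = 4 × 17 + 2
17 = 8 × 2 + 1
2 = 2 × 1 + 0
GCD(70, 87) = 1

LCM formula: LCM(a, b) = (a × b) / GCD(a, b)
LCM(70, 87) = (70 × 87) / 1
LCM(70, 87) = 6090 / 1
LCM(70, 87) = 6090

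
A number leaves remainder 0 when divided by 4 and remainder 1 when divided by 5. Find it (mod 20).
M = 4 × 5 = 20. M₁ = 5, y₁ ≡ 1 (mod 4). M₂ = 4, y₂ ≡ 4 (mod 5). z = 0×5×1 + 1×4×4 ≡ 16 (mod 20)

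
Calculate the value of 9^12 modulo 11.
Using Fermat: 9^{10} ≡ 1 (mod 11). 12 ≡ 2 (mod 10). So 9^{12} ≡ 9^{2} ≡ 4 (mod 11)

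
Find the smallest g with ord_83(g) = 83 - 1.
p - 1 = 82 has prime divisors 2, 41. h is a primitive root mod 83 iff h^(82/q) ≢ 1 (mod 83) for each such q.
h = 2: 2^41 ≡ 82, 2^2 ≡ 4 (mod 83); none is 1, so 2 has order 82 and is a primitive root.
The smallest primitive root mod 83 is g = 2.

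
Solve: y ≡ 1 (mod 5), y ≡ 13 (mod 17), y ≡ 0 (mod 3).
M = 5 × 17 × 3 = 255. M₁ = 51, y₁ ≡ 1 (mod 5). M₂ = 15, y₂ ≡ 8 (mod 17). M₃ = 85, y₃ ≡ 1 (mod 3). y = 1×51×1 + 13×15×8 + 0×85×1 ≡ 81 (mod 255)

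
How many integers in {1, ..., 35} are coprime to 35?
24

Prime factorization: 35 = 5 × 7
Using the formula φ(n) = n × Π(1 - 1/p) for each prime factor p:
φ(35) = 35 × (1 - 1/5) × (1 - 1/7)
φ(35) = 24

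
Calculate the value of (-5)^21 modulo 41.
Using repeated squaring. (-5) ≡ 36 (mod 41). 21 = 16 + 4 + 1 (binary 10101). Repeated squaring mod 41: 36^1 ≡ 36; 36^2 ≡ 36² = 1296 ≡ 25; 36^4 ≡ 25² = 625 ≡ 10; 36^8 ≡ 10² = 100 ≡ 18; 36^16 ≡ 18² = 324 ≡ 37. Multiply: (-5)^21 ≡ 36^16 × 36^4 × 36^1 ≡ 37 × 10 × 36 (mod 41): 37 × 10 = 370 ≡ 1; 1 × 36 = 36 ≡ 36. So (-5)^21 ≡ 36 (mod 41).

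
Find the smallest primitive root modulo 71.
7

A primitive root g modulo p has order p-1 = 70
Prime divisors of 70: [2, 5, 7]
g is a primitive root iff g^(70/q) ≢ 1 (mod 71) for each prime divisor q
Testing small values:
  g = 2: 2^35 ≡ 1, 2^14 ≡ 54, 2^10 ≡ 30 (mod 71) → 2^35 ≡ 1, not primitive root
  g = 3: 3^35 ≡ 1, 3^14 ≡ 54, 3^10 ≡ 48 (mod 71) → 3^35 ≡ 1, not primitive root
  g = 4: 4^35 ≡ 1, 4^14 ≡ 5, 4^10 ≡ 48 (mod 71) → 4^35 ≡ 1, not primitive root
  g = 5: 5^35 ≡ 1, 5^14 ≡ 57, 5^10 ≡ 1 (mod 71) → 5^35 ≡ 1, not primitive root
  g = 6: 6^35 ≡ 1, 6^14 ≡ 5, 6^10 ≡ 20 (mod 71) → 6^35 ≡ 1, not primitive root
  g = 7: 7^35 ≡ 70, 7^14 ≡ 54, 7^10 ≡ 45 (mod 71) → none is 1, primitive root!
The smallest primitive root is 7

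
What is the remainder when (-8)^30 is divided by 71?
Using repeated squaring. (-8) ≡ 63 (mod 71). 30 = 16 + 8 + 4 + 2 (binary 11110). Repeated squaring mod 71: 63^1 ≡ 63; 63^2 ≡ 63² = 3969 ≡ 64; 63^4 ≡ 64² = 4096 ≡ 49; 63^8 ≡ 49² = 2401 ≡ 58; 63^16 ≡ 58² = 3364 ≡ 27. Multiply: (-8)^30 ≡ 63^16 × 63^8 × 63^4 × 63^2 ≡ 27 × 58 × 49 × 64 (mod 71): 27 × 58 = 1566 ≡ 4; 4 × 49 = 196 ≡ 54; 54 × 64 = 3456 ≡ 48. So (-8)^30 ≡ 48 (mod 71).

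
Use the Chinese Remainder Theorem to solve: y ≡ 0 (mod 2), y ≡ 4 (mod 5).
M = 2 × 5 = 10. M₁ = 5, y₁ ≡ 1 (mod 2). M₂ = 2, y₂ ≡ 3 (mod 5). y = 0×5×1 + 4×2×3 ≡ 4 (mod 10)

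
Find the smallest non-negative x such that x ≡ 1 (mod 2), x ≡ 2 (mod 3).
5

Using the Chinese Remainder Theorem:
M = product of moduli = 6
For equation 1: M_1 = 3, 3 ≡ 1 (mod 2), inverse of 3 mod 2 is 1 (check: 1 × 1 = 1 ≡ 1 (mod 2))
For equation 2: M_2 = 2, 2 ≡ 2 (mod 3), inverse of 2 mod 3 is 2 (check: 2 × 2 = 4 ≡ 1 (mod 3))
Combine: x ≡ Σ r_i×M_i×(M_i⁻¹ mod m_i) = 1×3×1 + 2×2×2 = 3 + 8 = 11
11 mod 6 = 5
x ≡ 5 (mod 6)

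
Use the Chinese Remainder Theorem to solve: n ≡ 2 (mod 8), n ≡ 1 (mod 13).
M = 8 × 13 = 104. M₁ = 13, y₁ ≡ 5 (mod 8). M₂ = 8, y₂ ≡ 5 (mod 13). n = 2×13×5 + 1×8×5 ≡ 66 (mod 104)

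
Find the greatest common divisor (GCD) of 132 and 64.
4

Using the Euclidean algorithm:
132 = 2 × 64 + 4
64 = 16 × 4 + 0

GCD(132, 64) = 4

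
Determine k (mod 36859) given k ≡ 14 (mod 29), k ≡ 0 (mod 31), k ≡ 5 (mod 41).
14601

Using the Chinese Remainder Theorem:
M = product of moduli = 36859
For equation 1: M_1 = 1271, 1271 ≡ 24 (mod 29), inverse of 1271 mod 29 is 23 (check: 24 × 23 = 552 ≡ 1 (mod 29))
For equation 2: M_2 = 1189, 1189 ≡ 11 (mod 31), inverse of 1189 mod 31 is 17 (check: 11 × 17 = 187 ≡ 1 (mod 31))
For equation 3: M_3 = 899, 899 ≡ 38 (mod 41), inverse of 899 mod 41 is 27 (check: 38 × 27 = 1026 ≡ 1 (mod 41))
Combine: k ≡ Σ r_i×M_i×(M_i⁻¹ mod m_i) = 14×1271×23 + 0×1189×17 + 5×899×27 = 409262 + 0 + 121365 = 530627
530627 mod 36859 = 14601
k ≡ 14601 (mod 36859)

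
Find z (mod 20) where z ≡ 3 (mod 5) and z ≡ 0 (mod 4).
M = 5 × 4 = 20. M₁ = 4, y₁ ≡ 4 (mod 5). M₂ = 5, y₂ ≡ 1 (mod 4). z = 3×4×4 + 0×5×1 ≡ 8 (mod 20)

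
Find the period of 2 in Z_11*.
Powers of 2 mod 11: 2^1≡2, 2^2≡4, 2^3≡8, 2^4≡5, 2^5≡10, 2^6≡9, 2^7≡7, 2^8≡3, 2^9≡6, 2^10≡1. Order = 10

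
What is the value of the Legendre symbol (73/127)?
(73/127) = 73^{63} mod 127 = 1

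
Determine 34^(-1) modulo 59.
34^(-1) ≡ 33 (mod 59). Verification: 34 × 33 = 1122 ≡ 1 (mod 59)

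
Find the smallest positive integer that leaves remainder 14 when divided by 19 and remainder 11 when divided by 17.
M = 19 × 17 = 323. M₁ = 17, y₁ ≡ 9 (mod 19). M₂ = 19, y₂ ≡ 9 (mod 17). n = 14×17×9 + 11×19×9 ≡ 147 (mod 323). The smallest positive such number is 147.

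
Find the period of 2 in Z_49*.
Powers of 2 mod 49: 2^1≡2, 2^2≡4, 2^3≡8, 2^4≡16, 2^5≡32, 2^6≡15, 2^7≡30, 2^8≡11, 2^9≡22, 2^10≡44, 2^11≡39, 2^12≡29, 2^13≡9, 2^14≡18, 2^15≡36, 2^16≡23, 2^17≡46, 2^18≡43, 2^19≡37, 2^20≡25, 2^21≡1. Order = 21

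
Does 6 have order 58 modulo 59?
p - 1 = 58 has prime divisors 2, 29. Check 6^(58/q) mod 59 for each: 6^(58/2) = 6^29 ≡ 58, 6^(58/29) = 6^2 ≡ 36 (mod 59). None of these is 1, so 6 has order 58 = φ(59), so it is a primitive root mod 59.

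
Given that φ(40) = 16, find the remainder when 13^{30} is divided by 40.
By Euler: 13^{16} ≡ 1 (mod 40) since gcd(13, 40) = 1. 30 = 1×16 + 14. So 13^{30} ≡ 13^{14} ≡ 9 (mod 40)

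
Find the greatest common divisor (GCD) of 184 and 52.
4

Using the Euclidean algorithm:
184 = 3 × 52 + 28
52 = 1 × 28 + 24
28 = 1 × 24 + 4
24 = 6 × 4 + 0

GCD(184, 52) = 4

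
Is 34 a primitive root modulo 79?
Yes

To verify, check if 34^(78/q) ≢ 1 (mod 79) for each prime divisor q of 78
Divisors of 78 = 78: [1, 2, 3, 6, 13, 26, 39, 78]
  34^(78/2) = 34^39 ≡ 78 (mod 79)
  34^(78/3) = 34^26 ≡ 23 (mod 79)
  34^(78/13) = 34^6 ≡ 22 (mod 79)
Conclusion: 34 is a primitive root modulo 79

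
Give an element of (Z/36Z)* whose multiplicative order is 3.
13 has order 3 mod 36 since 13^{3} ≡ 1 (mod 36) and no smaller power works.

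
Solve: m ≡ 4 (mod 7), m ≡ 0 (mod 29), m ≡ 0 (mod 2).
M = 7 × 29 × 2 = 406. M₁ = 58, y₁ ≡ 4 (mod 7). M₂ = 14, y₂ ≡ 27 (mod 29). M₃ = 203, y₃ ≡ 1 (mod 2). m = 4×58×4 + 0×14×27 + 0×203×1 ≡ 116 (mod 406)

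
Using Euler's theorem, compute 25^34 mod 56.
By Euler: 25^{24} ≡ 1 (mod 56) since gcd(25, 56) = 1. 34 = 1×24 + 10. So 25^{34} ≡ 25^{10} ≡ 25 (mod 56)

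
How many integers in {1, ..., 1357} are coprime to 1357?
1276

Prime factorization: 1357 = 23 × 59
Using the formula φ(n) = n × Π(1 - 1/p) for each prime factor p:
φ(1357) = 1357 × (1 - 1/23) × (1 - 1/59)
φ(1357) = 1276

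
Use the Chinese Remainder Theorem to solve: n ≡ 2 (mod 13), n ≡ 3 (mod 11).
80

Using the Chinese Remainder Theorem:
M = product of moduli = 143
For equation 1: M_1 = 11, 11 ≡ 11 (mod 13), inverse of 11 mod 13 is 6 (check: 11 × 6 = 66 ≡ 1 (mod 13))
For equation 2: M_2 = 13, 13 ≡ 2 (mod 11), inverse of 13 mod 11 is 6 (check: 2 × 6 = 12 ≡ 1 (mod 11))
Combine: n ≡ Σ r_i×M_i×(M_i⁻¹ mod m_i) = 2×11×6 + 3×13×6 = 132 + 234 = 366
366 mod 143 = 80
n ≡ 80 (mod 143)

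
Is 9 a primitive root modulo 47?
No

To verify, check if 9^(46/q) ≢ 1 (mod 47) for each prime divisor q of 46
Divisors of 46 = 46: [1, 2, 23, 46]
  9^(46/2) = 9^23 ≡ 1 (mod 47)
  9^(46/23) = 9^2 ≡ 34 (mod 47)
Conclusion: 9 is not a primitive root modulo 47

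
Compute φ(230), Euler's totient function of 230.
88

Prime factorization: 230 = 2 × 5 × 23
Using the formula φ(n) = n × Π(1 - 1/p) for each prime factor p:
φ(230) = 230 × (1 - 1/2) × (1 - 1/5) × (1 - 1/23)
φ(230) = 88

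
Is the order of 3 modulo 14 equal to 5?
No, the actual order is 6, not 5.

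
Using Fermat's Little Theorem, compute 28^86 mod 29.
By Fermat: 28^{28} ≡ 1 (mod 29). 86 = 3×28 + 2. So 28^{86} ≡ 28^{2} ≡ 1 (mod 29)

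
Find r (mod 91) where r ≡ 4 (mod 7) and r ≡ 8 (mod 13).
M = 7 × 13 = 91. M₁ = 13, y₁ ≡ 6 (mod 7). M₂ = 7, y₂ ≡ 2 (mod 13). r = 4×13×6 + 8×7×2 ≡ 60 (mod 91)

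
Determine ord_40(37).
Powers of 37 mod 40: 37^1≡37, 37^2≡9, 37^3≡13, 37^4≡1. Order = 4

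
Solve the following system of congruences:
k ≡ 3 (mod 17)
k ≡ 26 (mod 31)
88

Using the Chinese Remainder Theorem:
M = product of moduli = 527
For equation 1: M_1 = 31, 31 ≡ 14 (mod 17), inverse of 31 mod 17 is 11 (check: 14 × 11 = 154 ≡ 1 (mod 17))
For equation 2: M_2 = 17, 17 ≡ 17 (mod 31), inverse of 17 mod 31 is 11 (check: 17 × 11 = 187 ≡ 1 (mod 31))
Combine: k ≡ Σ r_i×M_i×(M_i⁻¹ mod m_i) = 3×31×11 + 26×17×11 = 1023 + 4862 = 5885
5885 mod 527 = 88
k ≡ 88 (mod 527)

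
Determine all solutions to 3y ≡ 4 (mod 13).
10

Since gcd(3, 13) = 1 divides 4, a solution exists.
Multiply both sides by the inverse of 3 mod 13:
  3^(-1) mod 13 = 9
  x ≡ 9 × 4 ≡ 36 ≡ 10 (mod 13)
Verification: 3 × 10 = 30 = 2 × 13 + 4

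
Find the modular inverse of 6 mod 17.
6^(-1) ≡ 3 (mod 17). Verification: 6 × 3 = 18 ≡ 1 (mod 17)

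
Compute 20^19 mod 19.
Using Fermat: 20^{18} ≡ 1 (mod 19). 19 ≡ 1 (mod 18). So 20^{19} ≡ 20^{1} ≡ 1 (mod 19)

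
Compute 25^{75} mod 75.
25

Using successive squaring:
Binary expansion of 75: 1001011
Powers of 25 mod 75 (each is the square of the previous):
  25^1 ≡ 25 (mod 75)
  25^2 ≡ 25² = 625 ≡ 25 (mod 75)
  25^4 ≡ 25² = 625 ≡ 25 (mod 75)
  25^8 ≡ 25² = 625 ≡ 25 (mod 75)
  25^16 ≡ 25² = 625 ≡ 25 (mod 75)
  25^32 ≡ 25² = 625 ≡ 25 (mod 75)
  25^64 ≡ 25² = 625 ≡ 25 (mod 75)
75 = 64 + 8 + 2 + 1, so 25^75 = 25^64 × 25^8 × 25^2 × 25^1 ≡ 25 × 25 × 25 × 25 (mod 75)
Multiplying step by step:
  25 × 25 = 625 ≡ 25 (mod 75)
  25 × 25 = 625 ≡ 25 (mod 75)
  25 × 25 = 625 ≡ 25 (mod 75)
Result: 25^75 ≡ 25 (mod 75)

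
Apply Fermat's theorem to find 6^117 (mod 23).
By Fermat: 6^{22} ≡ 1 (mod 23). 117 = 5×22 + 7. So 6^{117} ≡ 6^{7} ≡ 3 (mod 23)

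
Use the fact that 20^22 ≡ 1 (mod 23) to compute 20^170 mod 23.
By Fermat: 20^{22} ≡ 1 (mod 23). 170 = 7×22 + 16. So 20^{170} ≡ 20^{16} ≡ 13 (mod 23)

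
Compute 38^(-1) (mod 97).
23

Using Extended Euclidean Algorithm:
gcd(38, 97) = 1
Bezout coefficients: 38 × 23 + 97 × -9 = 1
So 38 × 23 ≡ 1 (mod 97)
The inverse is 23 mod 97 = 23
Verification: 38 × 23 = 874 = 9 × 97 + 1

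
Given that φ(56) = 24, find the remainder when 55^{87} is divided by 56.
By Euler: 55^{24} ≡ 1 (mod 56) since gcd(55, 56) = 1. 87 = 3×24 + 15. So 55^{87} ≡ 55^{15} ≡ 55 (mod 56)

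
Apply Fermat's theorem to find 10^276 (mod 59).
By Fermat: 10^{58} ≡ 1 (mod 59). 276 = 4×58 + 44. So 10^{276} ≡ 10^{44} ≡ 7 (mod 59)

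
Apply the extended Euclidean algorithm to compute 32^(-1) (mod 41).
Extended GCD: 32(9) + 41(-7) = 1. So 32^(-1) ≡ 9 ≡ 9 (mod 41). Verify: 32 × 9 = 288 ≡ 1 (mod 41)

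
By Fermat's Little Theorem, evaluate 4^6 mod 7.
By Fermat's Little Theorem, 4^{6} ≡ 1 (mod 7) since 7 is prime and gcd(4, 7) = 1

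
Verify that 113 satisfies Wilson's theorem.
(112)! mod 113 = 112. Since this equals -1 (mod 113), Wilson confirms 113 is prime.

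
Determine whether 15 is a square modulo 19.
By Euler's criterion: 15^{9} ≡ 18 (mod 19). Since this equals -1 (≡ 18), 15 is not a QR.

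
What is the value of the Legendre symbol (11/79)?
(11/79) = 11^{39} mod 79 = 1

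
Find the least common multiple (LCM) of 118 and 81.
9558

First find GCD(118, 81) using the Euclidean algorithm:
118 = 1 × 81 + 37
81 = 2 × 37 + 7
37 = 5 × 7 + 2
7 = 3 × 2 + 1
2 = 2 × 1 + 0
GCD(118, 81) = 1

LCM formula: LCM(a, b) = (a × b) / GCD(a, b)
LCM(118, 81) = (118 × 81) / 1
LCM(118, 81) = 9558 / 1
LCM(118, 81) = 9558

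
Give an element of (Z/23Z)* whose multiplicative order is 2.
22 has order 2 mod 23 since 22^{2} ≡ 1 (mod 23) and no smaller power works.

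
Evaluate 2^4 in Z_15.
4 = 4 (binary 100). Repeated squaring mod 15: 2^1 ≡ 2; 2^2 ≡ 2² = 4 ≡ 4; 2^4 ≡ 4² = 16 ≡ 1. So 2^4 ≡ 1 (mod 15).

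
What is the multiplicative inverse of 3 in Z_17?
3^(-1) ≡ 6 (mod 17). Verification: 3 × 6 = 18 ≡ 1 (mod 17)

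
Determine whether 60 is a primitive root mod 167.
p - 1 = 166 has prime divisors 2, 83. Check 60^(166/q) mod 167 for each: 60^(166/2) = 60^83 ≡ 166, 60^(166/83) = 60^2 ≡ 93 (mod 167). None of these is 1, so 60 has order 166 = φ(167), so it is a primitive root mod 167.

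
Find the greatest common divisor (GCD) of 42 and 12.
6

Using the Euclidean algorithm:
42 = 3 × 12 + 6
12 = 2 × 6 + 0

GCD(42, 12) = 6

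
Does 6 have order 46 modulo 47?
p - 1 = 46 has prime divisors 2, 23. Check 6^(46/q) mod 47 for each: 6^(46/2) = 6^23 ≡ 1, 6^(46/23) = 6^2 ≡ 36 (mod 47). Since 6^23 ≡ 1 (mod 47), the order of 6 divides 23 (in fact the order is 23) ≠ 46, so it is not a primitive root.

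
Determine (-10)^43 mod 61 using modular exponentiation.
Using repeated squaring. (-10) ≡ 51 (mod 61). 43 = 32 + 8 + 2 + 1 (binary 101011). Repeated squaring mod 61: 51^1 ≡ 51; 51^2 ≡ 51² = 2601 ≡ 39; 51^4 ≡ 39² = 1521 ≡ 57; 51^8 ≡ 57² = 3249 ≡ 16; 51^16 ≡ 16² = 256 ≡ 12; 51^32 ≡ 12² = 144 ≡ 22. Multiply: (-10)^43 ≡ 51^32 × 51^8 × 51^2 × 51^1 ≡ 22 × 16 × 39 × 51 (mod 61): 22 × 16 = 352 ≡ 47; 47 × 39 = 1833 ≡ 3; 3 × 51 = 153 ≡ 31. So (-10)^43 ≡ 31 (mod 61).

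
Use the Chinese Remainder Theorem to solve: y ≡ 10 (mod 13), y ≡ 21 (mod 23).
205

Using the Chinese Remainder Theorem:
M = product of moduli = 299
For equation 1: M_1 = 23, 23 ≡ 10 (mod 13), inverse of 23 mod 13 is 4 (check: 10 × 4 = 40 ≡ 1 (mod 13))
For equation 2: M_2 = 13, 13 ≡ 13 (mod 23), inverse of 13 mod 23 is 16 (check: 13 × 16 = 208 ≡ 1 (mod 23))
Combine: y ≡ Σ r_i×M_i×(M_i⁻¹ mod m_i) = 10×23×4 + 21×13×16 = 920 + 4368 = 5288
5288 mod 299 = 205
y ≡ 205 (mod 299)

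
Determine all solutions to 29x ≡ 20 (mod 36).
28

Since gcd(29, 36) = 1 divides 20, a solution exists.
Multiply both sides by the inverse of 29 mod 36:
  29^(-1) mod 36 = 5
  x ≡ 5 × 20 ≡ 100 ≡ 28 (mod 36)
Verification: 29 × 28 = 812 = 22 × 36 + 20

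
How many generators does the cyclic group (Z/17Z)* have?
8

The number of primitive roots modulo p is φ(p-1) = φ(16)
φ(16) = 8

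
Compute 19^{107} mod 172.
155

Using successive squaring:
Binary expansion of 107: 1101011
Powers of 19 mod 172 (each is the square of the previous):
  19^1 ≡ 19 (mod 172)
  19^2 ≡ 19² = 361 ≡ 17 (mod 172)
  19^4 ≡ 17² = 289 ≡ 117 (mod 172)
  19^8 ≡ 117² = 13689 ≡ 101 (mod 172)
  19^16 ≡ 101² = 10201 ≡ 53 (mod 172)
  19^32 ≡ 53² = 2809 ≡ 57 (mod 172)
  19^64 ≡ 57² = 3249 ≡ 153 (mod 172)
107 = 64 + 32 + 8 + 2 + 1, so 19^107 = 19^64 × 19^32 × 19^8 × 19^2 × 19^1 ≡ 153 × 57 × 101 × 17 × 19 (mod 172)
Multiplying step by step:
  153 × 57 = 8721 ≡ 121 (mod 172)
  121 × 101 = 12221 ≡ 9 (mod 172)
  9 × 17 = 153 ≡ 153 (mod 172)
  153 × 19 = 2907 ≡ 155 (mod 172)
Result: 19^107 ≡ 155 (mod 172)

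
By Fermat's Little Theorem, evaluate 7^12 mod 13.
By Fermat's Little Theorem, 7^{12} ≡ 1 (mod 13) since 13 is prime and gcd(7, 13) = 1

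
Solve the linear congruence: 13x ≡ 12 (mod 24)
12

Since gcd(13, 24) = 1 divides 12, a solution exists.
Multiply both sides by the inverse of 13 mod 24:
  13^(-1) mod 24 = 13
  x ≡ 13 × 12 ≡ 156 ≡ 12 (mod 24)
Verification: 13 × 12 = 156 = 6 × 24 + 12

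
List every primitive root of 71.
Primitive roots mod 71: {7, 11, 13, 21, 22, 28, 31, 33, 35, 42, 44, 47, 52, 53, 55, 56, 59, 61, 62, 63, 65, 67, 68, 69}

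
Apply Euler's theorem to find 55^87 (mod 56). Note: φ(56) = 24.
By Euler: 55^{24} ≡ 1 (mod 56) since gcd(55, 56) = 1. 87 = 3×24 + 15. So 55^{87} ≡ 55^{15} ≡ 55 (mod 56)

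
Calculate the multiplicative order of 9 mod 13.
Powers of 9 mod 13: 9^1≡9, 9^2≡3, 9^3≡1. Order = 3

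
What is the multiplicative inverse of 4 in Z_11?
3

Using Extended Euclidean Algorithm:
gcd(4, 11) = 1
Bezout coefficients: 4 × 3 + 11 × -1 = 1
So 4 × 3 ≡ 1 (mod 11)
The inverse is 3 mod 11 = 3
Verification: 4 × 3 = 12 = 1 × 11 + 1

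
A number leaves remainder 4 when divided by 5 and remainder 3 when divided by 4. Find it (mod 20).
M = 5 × 4 = 20. M₁ = 4, y₁ ≡ 4 (mod 5). M₂ = 5, y₂ ≡ 1 (mod 4). r = 4×4×4 + 3×5×1 ≡ 19 (mod 20)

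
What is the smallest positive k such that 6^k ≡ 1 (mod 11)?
Powers of 6 mod 11: 6^1≡6, 6^2≡3, 6^3≡7, 6^4≡9, 6^5≡10, 6^6≡5, 6^7≡8, 6^8≡4, 6^9≡2, 6^10≡1. Order = 10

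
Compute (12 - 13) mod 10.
9

(12 - 13) = -1
-1 mod 10 = 9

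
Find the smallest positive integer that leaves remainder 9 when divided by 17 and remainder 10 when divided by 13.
M = 17 × 13 = 221. M₁ = 13, y₁ ≡ 4 (mod 17). M₂ = 17, y₂ ≡ 10 (mod 13). x = 9×13×4 + 10×17×10 ≡ 179 (mod 221). The smallest positive such number is 179.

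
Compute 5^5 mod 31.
5 = 4 + 1 (binary 101). Repeated squaring mod 31: 5^1 ≡ 5; 5^2 ≡ 5² = 25 ≡ 25; 5^4 ≡ 25² = 625 ≡ 5. Multiply: 5^5 = 5^4 × 5^1 ≡ 5 × 5 (mod 31): 5 × 5 = 25 ≡ 25. So 5^5 ≡ 25 (mod 31).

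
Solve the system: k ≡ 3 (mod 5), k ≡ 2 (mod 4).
M = 5 × 4 = 20. M₁ = 4, y₁ ≡ 4 (mod 5). M₂ = 5, y₂ ≡ 1 (mod 4). k = 3×4×4 + 2×5×1 ≡ 18 (mod 20)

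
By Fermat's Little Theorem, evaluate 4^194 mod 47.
By Fermat: 4^{46} ≡ 1 (mod 47). 194 = 4×46 + 10. So 4^{194} ≡ 4^{10} ≡ 6 (mod 47)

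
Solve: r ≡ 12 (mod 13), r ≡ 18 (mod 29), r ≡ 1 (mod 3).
M = 13 × 29 × 3 = 1131. M₁ = 87, y₁ ≡ 3 (mod 13). M₂ = 39, y₂ ≡ 3 (mod 29). M₃ = 377, y₃ ≡ 2 (mod 3). r = 12×87×3 + 18×39×3 + 1×377×2 ≡ 337 (mod 1131)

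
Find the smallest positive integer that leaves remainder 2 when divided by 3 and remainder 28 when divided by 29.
M = 3 × 29 = 87. M₁ = 29, y₁ ≡ 2 (mod 3). M₂ = 3, y₂ ≡ 10 (mod 29). k = 2×29×2 + 28×3×10 ≡ 86 (mod 87). The smallest positive such number is 86.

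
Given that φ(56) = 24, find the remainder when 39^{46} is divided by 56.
By Euler: 39^{24} ≡ 1 (mod 56) since gcd(39, 56) = 1. 46 = 1×24 + 22. So 39^{46} ≡ 39^{22} ≡ 25 (mod 56)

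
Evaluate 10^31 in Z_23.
Using Fermat: 10^{22} ≡ 1 (mod 23). 31 ≡ 9 (mod 22). So 10^{31} ≡ 10^{9} ≡ 20 (mod 23)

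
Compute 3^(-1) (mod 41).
3^(-1) ≡ 14 (mod 41). Verification: 3 × 14 = 42 ≡ 1 (mod 41)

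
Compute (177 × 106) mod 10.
2

(177 × 106) = 18762
18762 mod 10 = 2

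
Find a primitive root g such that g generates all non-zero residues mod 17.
p - 1 = 16 has prime divisors 2. h is a primitive root mod 17 iff h^(16/q) ≢ 1 (mod 17) for each such q.
h = 2: 2^8 ≡ 1 (mod 17); 2^8 ≡ 1, so not a primitive root.
h = 3: 3^8 ≡ 16 (mod 17); none is 1, so 3 has order 16 and is a primitive root.
The smallest primitive root mod 17 is g = 3.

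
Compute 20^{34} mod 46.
26

Using successive squaring:
Binary expansion of 34: 100010
Powers of 20 mod 46 (each is the square of the previous):
  20^1 ≡ 20 (mod 46)
  20^2 ≡ 20² = 400 ≡ 32 (mod 46)
  20^4 ≡ 32² = 1024 ≡ 12 (mod 46)
  20^8 ≡ 12² = 144 ≡ 6 (mod 46)
  20^16 ≡ 6² = 36 ≡ 36 (mod 46)
  20^32 ≡ 36² = 1296 ≡ 8 (mod 46)
34 = 32 + 2, so 20^34 = 20^32 × 20^2 ≡ 8 × 32 (mod 46)
Multiplying step by step:
  8 × 32 = 256 ≡ 26 (mod 46)
Result: 20^34 ≡ 26 (mod 46)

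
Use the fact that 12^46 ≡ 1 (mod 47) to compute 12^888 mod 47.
By Fermat: 12^{46} ≡ 1 (mod 47). 888 ≡ 14 (mod 46). So 12^{888} ≡ 12^{14} ≡ 25 (mod 47)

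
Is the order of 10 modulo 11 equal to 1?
No, the actual order is 2, not 1.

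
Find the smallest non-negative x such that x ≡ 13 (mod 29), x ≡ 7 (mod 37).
303

Using the Chinese Remainder Theorem:
M = product of moduli = 1073
For equation 1: M_1 = 37, 37 ≡ 8 (mod 29), inverse of 37 mod 29 is 11 (check: 8 × 11 = 88 ≡ 1 (mod 29))
For equation 2: M_2 = 29, 29 ≡ 29 (mod 37), inverse of 29 mod 37 is 23 (check: 29 × 23 = 667 ≡ 1 (mod 37))
Combine: x ≡ Σ r_i×M_i×(M_i⁻¹ mod m_i) = 13×37×11 + 7×29×23 = 5291 + 4669 = 9960
9960 mod 1073 = 303
x ≡ 303 (mod 1073)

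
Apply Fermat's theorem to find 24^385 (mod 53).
By Fermat: 24^{52} ≡ 1 (mod 53). 385 = 7×52 + 21. So 24^{385} ≡ 24^{21} ≡ 16 (mod 53)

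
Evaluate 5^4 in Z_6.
4 = 4 (binary 100). Repeated squaring mod 6: 5^1 ≡ 5; 5^2 ≡ 5² = 25 ≡ 1; 5^4 ≡ 1² = 1 ≡ 1. So 5^4 ≡ 1 (mod 6).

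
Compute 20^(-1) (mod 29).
20^(-1) ≡ 16 (mod 29). Verification: 20 × 16 = 320 ≡ 1 (mod 29)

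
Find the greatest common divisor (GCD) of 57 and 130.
1

Using the Euclidean algorithm:
57 = 0 × 130 + 57
130 = 2 × 57 + 16
57 = 3 × 16 + 9
16 = 1 × 9 + 7
9 = 1 × 7 + 2
7 = 3 × 2 + 1
2 = 2 × 1 + 0

GCD(57, 130) = 1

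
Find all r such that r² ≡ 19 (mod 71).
The square roots of 19 mod 71 are 27 and 44. Verify: 27² = 729 ≡ 19 (mod 71)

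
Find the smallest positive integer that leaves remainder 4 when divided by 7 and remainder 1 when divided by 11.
M = 7 × 11 = 77. M₁ = 11, y₁ ≡ 2 (mod 7). M₂ = 7, y₂ ≡ 8 (mod 11). r = 4×11×2 + 1×7×8 ≡ 67 (mod 77). The smallest positive such number is 67.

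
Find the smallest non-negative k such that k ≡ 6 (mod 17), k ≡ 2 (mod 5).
57

Using the Chinese Remainder Theorem:
M = product of moduli = 85
For equation 1: M_1 = 5, 5 ≡ 5 (mod 17), inverse of 5 mod 17 is 7 (check: 5 × 7 = 35 ≡ 1 (mod 17))
For equation 2: M_2 = 17, 17 ≡ 2 (mod 5), inverse of 17 mod 5 is 3 (check: 2 × 3 = 6 ≡ 1 (mod 5))
Combine: k ≡ Σ r_i×M_i×(M_i⁻¹ mod m_i) = 6×5×7 + 2×17×3 = 210 + 102 = 312
312 mod 85 = 57
k ≡ 57 (mod 85)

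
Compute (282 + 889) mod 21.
16

(282 + 889) = 1171
1171 mod 21 = 16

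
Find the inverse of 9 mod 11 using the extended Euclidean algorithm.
Extended GCD: 9(5) + 11(-4) = 1. So 9^(-1) ≡ 5 ≡ 5 (mod 11). Verify: 9 × 5 = 45 ≡ 1 (mod 11)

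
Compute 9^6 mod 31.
6 = 4 + 2 (binary 110). Repeated squaring mod 31: 9^1 ≡ 9; 9^2 ≡ 9² = 81 ≡ 19; 9^4 ≡ 19² = 361 ≡ 20. Multiply: 9^6 = 9^4 × 9^2 ≡ 20 × 19 (mod 31): 20 × 19 = 380 ≡ 8. So 9^6 ≡ 8 (mod 31).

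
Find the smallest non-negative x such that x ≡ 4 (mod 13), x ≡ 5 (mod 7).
82

Using the Chinese Remainder Theorem:
M = product of moduli = 91
For equation 1: M_1 = 7, 7 ≡ 7 (mod 13), inverse of 7 mod 13 is 2 (check: 7 × 2 = 14 ≡ 1 (mod 13))
For equation 2: M_2 = 13, 13 ≡ 6 (mod 7), inverse of 13 mod 7 is 6 (check: 6 × 6 = 36 ≡ 1 (mod 7))
Combine: x ≡ Σ r_i×M_i×(M_i⁻¹ mod m_i) = 4×7×2 + 5×13×6 = 56 + 390 = 446
446 mod 91 = 82
x ≡ 82 (mod 91)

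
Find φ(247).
216

Prime factorization: 247 = 13 × 19
Using the formula φ(n) = n × Π(1 - 1/p) for each prime factor p:
φ(247) = 247 × (1 - 1/13) × (1 - 1/19)
φ(247) = 216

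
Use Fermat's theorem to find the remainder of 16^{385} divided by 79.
44

By Fermat's Little Theorem, a^(p-1) ≡ 1 (mod p) for prime p and gcd(a, p) = 1
Here p = 79, so 16^78 ≡ 1 (mod 79)
We can reduce the exponent: 385 mod 78 = 73
So 16^385 ≡ 16^73 (mod 79)
Computing: 16^73 mod 79 = 44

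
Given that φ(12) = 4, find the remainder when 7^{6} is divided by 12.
By Euler: 7^{4} ≡ 1 (mod 12) since gcd(7, 12) = 1. 6 = 1×4 + 2. So 7^{6} ≡ 7^{2} ≡ 1 (mod 12)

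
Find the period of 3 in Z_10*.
Powers of 3 mod 10: 3^1≡3, 3^2≡9, 3^3≡7, 3^4≡1. Order = 4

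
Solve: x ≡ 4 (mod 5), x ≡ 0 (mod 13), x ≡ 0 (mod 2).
M = 5 × 13 × 2 = 130. M₁ = 26, y₁ ≡ 1 (mod 5). M₂ = 10, y₂ ≡ 4 (mod 13). M₃ = 65, y₃ ≡ 1 (mod 2). x = 4×26×1 + 0×10×4 + 0×65×1 ≡ 104 (mod 130)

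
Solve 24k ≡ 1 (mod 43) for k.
9

Using Extended Euclidean Algorithm:
gcd(24, 43) = 1
Bezout coefficients: 24 × 9 + 43 × -5 = 1
So 24 × 9 ≡ 1 (mod 43)
The inverse is 9 mod 43 = 9
Verification: 24 × 9 = 216 = 5 × 43 + 1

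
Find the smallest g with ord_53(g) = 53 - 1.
p - 1 = 52 has prime divisors 2, 13. h is a primitive root mod 53 iff h^(52/q) ≢ 1 (mod 53) for each such q.
h = 2: 2^26 ≡ 52, 2^4 ≡ 16 (mod 53); none is 1, so 2 has order 52 and is a primitive root.
The smallest primitive root mod 53 is g = 2.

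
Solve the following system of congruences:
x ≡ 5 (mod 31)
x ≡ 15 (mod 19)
129

Using the Chinese Remainder Theorem:
M = product of moduli = 589
For equation 1: M_1 = 19, 19 ≡ 19 (mod 31), inverse of 19 mod 31 is 18 (check: 19 × 18 = 342 ≡ 1 (mod 31))
For equation 2: M_2 = 31, 31 ≡ 12 (mod 19), inverse of 31 mod 19 is 8 (check: 12 × 8 = 96 ≡ 1 (mod 19))
Combine: x ≡ Σ r_i×M_i×(M_i⁻¹ mod m_i) = 5×19×18 + 15×31×8 = 1710 + 3720 = 5430
5430 mod 589 = 129
x ≡ 129 (mod 589)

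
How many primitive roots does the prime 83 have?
Number of primitive roots mod 83 = φ(82) = 40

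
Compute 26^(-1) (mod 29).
26^(-1) ≡ 19 (mod 29). Verification: 26 × 19 = 494 ≡ 1 (mod 29)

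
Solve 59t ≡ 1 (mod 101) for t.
12

Using Extended Euclidean Algorithm:
gcd(59, 101) = 1
Bezout coefficients: 59 × 12 + 101 × -7 = 1
So 59 × 12 ≡ 1 (mod 101)
The inverse is 12 mod 101 = 12
Verification: 59 × 12 = 708 = 7 × 101 + 1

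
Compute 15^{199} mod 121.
14

Using successive squaring:
Binary expansion of 199: 11000111
Powers of 15 mod 121 (each is the square of the previous):
  15^1 ≡ 15 (mod 121)
  15^2 ≡ 15² = 225 ≡ 104 (mod 121)
  15^4 ≡ 104² = 10816 ≡ 47 (mod 121)
  15^8 ≡ 47² = 2209 ≡ 31 (mod 121)
  15^16 ≡ 31² = 961 ≡ 114 (mod 121)
  15^32 ≡ 114² = 12996 ≡ 49 (mod 121)
  15^64 ≡ 49² = 2401 ≡ 102 (mod 121)
  15^128 ≡ 102² = 10404 ≡ 119 (mod 121)
199 = 128 + 64 + 4 + 2 + 1, so 15^199 = 15^128 × 15^64 × 15^4 × 15^2 × 15^1 ≡ 119 × 102 × 47 × 104 × 15 (mod 121)
Multiplying step by step:
  119 × 102 = 12138 ≡ 38 (mod 121)
  38 × 47 = 1786 ≡ 92 (mod 121)
  92 × 104 = 9568 ≡ 9 (mod 121)
  9 × 15 = 135 ≡ 14 (mod 121)
Result: 15^199 ≡ 14 (mod 121)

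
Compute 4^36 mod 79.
Using repeated squaring. 36 = 32 + 4 (binary 100100). Repeated squaring mod 79: 4^1 ≡ 4; 4^2 ≡ 4² = 16 ≡ 16; 4^4 ≡ 16² = 256 ≡ 19; 4^8 ≡ 19² = 361 ≡ 45; 4^16 ≡ 45² = 2025 ≡ 50; 4^32 ≡ 50² = 2500 ≡ 51. Multiply: 4^36 = 4^32 × 4^4 ≡ 51 × 19 (mod 79): 51 × 19 = 969 ≡ 21. So 4^36 ≡ 21 (mod 79).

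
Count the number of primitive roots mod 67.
Number of primitive roots mod 67 = φ(66) = 20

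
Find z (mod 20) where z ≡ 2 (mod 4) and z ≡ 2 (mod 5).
M = 4 × 5 = 20. M₁ = 5, y₁ ≡ 1 (mod 4). M₂ = 4, y₂ ≡ 4 (mod 5). z = 2×5×1 + 2×4×4 ≡ 2 (mod 20)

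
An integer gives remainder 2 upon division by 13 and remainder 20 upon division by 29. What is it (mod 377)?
M = 13 × 29 = 377. M₁ = 29, y₁ ≡ 9 (mod 13). M₂ = 13, y₂ ≡ 9 (mod 29). k = 2×29×9 + 20×13×9 ≡ 223 (mod 377). The smallest positive such number is 223.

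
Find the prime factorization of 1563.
3 × 521

Divide by primes starting from smallest:
1563 ÷ 3 = 521
521 ÷ 521 = 1

1563 = 3 × 521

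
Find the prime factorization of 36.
2^2 × 3^2

Divide by primes starting from smallest:
36 ÷ 2 = 18
18 ÷ 2 = 9
9 ÷ 3 = 3
3 ÷ 3 = 1

36 = 2^2 × 3^2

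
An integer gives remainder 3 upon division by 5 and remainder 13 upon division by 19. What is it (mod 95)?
M = 5 × 19 = 95. M₁ = 19, y₁ ≡ 4 (mod 5). M₂ = 5, y₂ ≡ 4 (mod 19). r = 3×19×4 + 13×5×4 ≡ 13 (mod 95). The smallest positive such number is 13.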